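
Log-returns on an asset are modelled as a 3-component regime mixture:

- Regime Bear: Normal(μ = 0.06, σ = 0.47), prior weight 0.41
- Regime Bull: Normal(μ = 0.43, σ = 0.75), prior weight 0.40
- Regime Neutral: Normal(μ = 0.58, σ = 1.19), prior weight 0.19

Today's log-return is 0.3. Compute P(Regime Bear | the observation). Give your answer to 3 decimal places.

Posterior ∝ prior × likelihood, so P(k | x) ∝ π_k f_k(x); normalise over all components.
Evaluate each component's likelihood at the observed value:
  f_Bear = 0.745059
  f_Bull = 0.523992
  f_Neutral = 0.326093
Weight by the priors:
  π_Bear·f_Bear = 0.41 × 0.745059 = 0.305474
  π_Bull·f_Bull = 0.40 × 0.523992 = 0.209597
  π_Neutral·f_Neutral = 0.19 × 0.326093 = 0.0619576
Evidence: 0.305474 + 0.209597 + 0.0619576 = 0.577029
So the posterior for Regime Bear is 0.305474 / 0.577029 ≈ 0.529.

0.529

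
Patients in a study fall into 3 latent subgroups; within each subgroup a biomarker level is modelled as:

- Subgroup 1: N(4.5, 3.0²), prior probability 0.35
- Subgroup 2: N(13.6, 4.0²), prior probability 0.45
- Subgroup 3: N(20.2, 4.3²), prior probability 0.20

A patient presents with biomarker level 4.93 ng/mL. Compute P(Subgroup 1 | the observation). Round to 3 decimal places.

0.914

Posterior ∝ prior × likelihood, so P(k | x) ∝ π_k f_k(x); normalise over all components.
Component likelihoods at x = 4.93 ng/mL:
  L_1 = (1/(3.0·√(2π)))·exp(−(4.93−4.5)²/(2·3.0²)) = 0.132981·exp(-0.01027) = 0.131622
  L_2 = (1/(4.0·√(2π)))·exp(−(4.93−13.6)²/(2·4.0²)) = 0.099736·exp(-2.34903) = 0.00952095
  L_3 = (1/(4.3·√(2π)))·exp(−(4.93−20.2)²/(2·4.3²)) = 0.092777·exp(-6.30538) = 0.000169453
Multiply by the mixture weights:
  π_1·L_1 = 0.35 × 0.131622 = 0.0460676
  π_2·L_2 = 0.45 × 0.00952095 = 0.00428443
  π_3·L_3 = 0.20 × 0.000169453 = 3.38907e-05
Denominator: 0.0460676 + 0.00428443 + 3.38907e-05 = 0.0503859
P(Subgroup 1 | data) = 0.0460676 / 0.0503859 ≈ 0.914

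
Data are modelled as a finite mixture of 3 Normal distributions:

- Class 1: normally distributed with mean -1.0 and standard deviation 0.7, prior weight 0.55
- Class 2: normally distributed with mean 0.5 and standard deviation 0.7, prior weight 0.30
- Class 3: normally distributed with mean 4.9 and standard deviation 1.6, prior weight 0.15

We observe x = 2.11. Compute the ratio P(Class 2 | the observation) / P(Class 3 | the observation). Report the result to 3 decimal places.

Only the two components matter; the odds are (w_i f_i(x)) / (w_j f_j(x)).
Normal densities:
  f_1 = (1/(0.7·√(2π)))·exp(−(2.11−-1.0)²/(2·0.7²)) = 0.569918·exp(-9.86949) = 2.94813e-05
  f_2 = (1/(0.7·√(2π)))·exp(−(2.11−0.5)²/(2·0.7²)) = 0.569918·exp(-2.64500) = 0.0404672
  f_3 = (1/(1.6·√(2π)))·exp(−(2.11−4.9)²/(2·1.6²)) = 0.249339·exp(-1.52033) = 0.0545153
0.0121402 / 0.00817729 ≈ 1.485

1.485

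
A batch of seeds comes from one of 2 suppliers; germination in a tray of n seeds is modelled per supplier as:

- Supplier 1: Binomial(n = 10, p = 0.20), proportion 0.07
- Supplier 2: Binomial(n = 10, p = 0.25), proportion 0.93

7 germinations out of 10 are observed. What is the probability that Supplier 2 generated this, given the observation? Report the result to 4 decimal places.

0.9812

By Bayes' theorem, P(k | x) = P(Z=k) f_k(x) / Σ_j P(Z=j) f_j(x).
Binomial probabilities:
  p_1 = C(10,7)·0.20^7·0.80^3 = 120·1.28e-05·0.512 = 0.000786432
  p_2 = C(10,7)·0.25^7·0.75^3 = 120·6.10352e-05·0.421875 = 0.0030899
Multiply by the mixture weights:
  P(Z=1)·p_1 = 0.07 × 0.000786432 = 5.50502e-05
  P(Z=2)·p_2 = 0.93 × 0.0030899 = 0.00287361
Evidence: 5.50502e-05 + 0.00287361 = 0.00292866
So the posterior for Supplier 2 is 0.00287361 / 0.00292866 ≈ 0.9812.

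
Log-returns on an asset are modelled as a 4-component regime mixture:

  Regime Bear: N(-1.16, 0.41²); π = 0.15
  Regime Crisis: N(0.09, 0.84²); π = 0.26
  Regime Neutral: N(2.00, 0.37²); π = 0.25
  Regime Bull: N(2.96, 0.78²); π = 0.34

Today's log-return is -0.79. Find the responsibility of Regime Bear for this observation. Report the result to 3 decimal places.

Posterior ∝ prior × likelihood, so P(k | x) ∝ π_k f_k(x); normalise over all components.
Normal densities:
  p_Bear = 0.647563
  p_Crisis = 0.274353
  p_Neutral = 4.85032e-13
  p_Bull = 4.89435e-06
Prior × likelihood for each component:
  π_Bear·p_Bear = 0.15 × 0.647563 = 0.0971345
  π_Crisis·p_Crisis = 0.26 × 0.274353 = 0.0713319
  π_Neutral·p_Neutral = 0.25 × 4.85032e-13 = 1.21258e-13
  π_Bull·p_Bull = 0.34 × 4.89435e-06 = 1.66408e-06
Normaliser: 0.0971345 + 0.0713319 + 1.21258e-13 + 1.66408e-06 = 0.168468
P(Regime Bear | -0.79) = 0.0971345 / 0.168468 ≈ 0.577

0.577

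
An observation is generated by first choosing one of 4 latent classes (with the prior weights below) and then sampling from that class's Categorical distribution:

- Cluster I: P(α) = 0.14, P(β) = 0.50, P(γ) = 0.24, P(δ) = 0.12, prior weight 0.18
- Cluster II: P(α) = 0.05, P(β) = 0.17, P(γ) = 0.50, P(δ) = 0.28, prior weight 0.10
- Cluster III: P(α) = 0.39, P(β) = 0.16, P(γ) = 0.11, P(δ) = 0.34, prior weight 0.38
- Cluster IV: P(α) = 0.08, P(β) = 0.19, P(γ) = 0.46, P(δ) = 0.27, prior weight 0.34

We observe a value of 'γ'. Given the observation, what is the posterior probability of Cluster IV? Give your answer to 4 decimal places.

0.5367

P(component k | x) = w_k·f_k(x) / marginal(x), where marginal(x) = Σ_j w_j·f_j(x).
Evaluate each component's likelihood at the observed value:
  f_I = 0.24
  f_II = 0.5
  f_III = 0.11
  f_IV = 0.46
Weight by the priors:
  w_I·f_I = 0.18 × 0.24 = 0.0432
  w_II·f_II = 0.10 × 0.5 = 0.05
  w_III·f_III = 0.38 × 0.11 = 0.0418
  w_IV·f_IV = 0.34 × 0.46 = 0.1564
Sum: 0.0432 + 0.05 + 0.0418 + 0.1564 = 0.2914
Responsibility of Cluster IV: 0.1564 / 0.2914 ≈ 0.5367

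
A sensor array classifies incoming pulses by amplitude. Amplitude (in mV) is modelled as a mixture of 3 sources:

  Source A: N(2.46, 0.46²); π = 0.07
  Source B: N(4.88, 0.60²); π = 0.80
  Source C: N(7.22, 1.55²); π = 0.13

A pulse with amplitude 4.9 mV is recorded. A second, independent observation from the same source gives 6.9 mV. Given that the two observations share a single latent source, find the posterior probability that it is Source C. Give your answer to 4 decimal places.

P(component k | x) = π_k·f_k(x) / marginal(x), where marginal(x) = Σ_j π_j·f_j(x).
Since both observations come from the same component, the likelihood for component k is f_k(x₁)·f_k(x₂).
  p_A = [6.73712e-07] × [5.10207e-21] = 3.43733e-27
  p_B = [0.664535] × [0.00229888] = 0.00152768
  p_C = [0.0839646] × [0.251955] = 0.0211553
Unnormalised posteriors:
  π_A·p_A = 0.07 × 3.43733e-27 = 2.40613e-28
  π_B·p_B = 0.80 × 0.00152768 = 0.00122215
  π_C·p_C = 0.13 × 0.0211553 = 0.00275019
Evidence: 2.40613e-28 + 0.00122215 + 0.00275019 = 0.00397234
P(Source C | x) ≈ 0.6923

0.6923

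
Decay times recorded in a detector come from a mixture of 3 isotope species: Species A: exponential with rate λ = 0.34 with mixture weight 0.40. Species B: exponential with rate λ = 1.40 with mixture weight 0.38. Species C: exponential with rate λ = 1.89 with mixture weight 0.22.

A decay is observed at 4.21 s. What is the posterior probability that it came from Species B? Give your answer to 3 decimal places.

Apply Bayes' rule: the posterior for each component is proportional to its prior times its likelihood at x.
Evaluate each component's likelihood at the observed value:
  f_A = 0.34·e^(−0.34·4.21) = 0.34·e^(−1.4314) = 0.0812512
  f_B = 1.40·e^(−1.40·4.21) = 1.40·e^(−5.8940) = 0.0038583
  f_C = 1.89·e^(−1.89·4.21) = 1.89·e^(−7.9569) = 0.000661948
Unnormalised posteriors:
  P(Z=A)·f_A = 0.40 × 0.0812512 = 0.0325005
  P(Z=B)·f_B = 0.38 × 0.0038583 = 0.00146616
  P(Z=C)·f_C = 0.22 × 0.000661948 = 0.000145629
Normaliser: 0.0325005 + 0.00146616 + 0.000145629 = 0.0341123
P(Species B | x) ≈ 0.043

0.043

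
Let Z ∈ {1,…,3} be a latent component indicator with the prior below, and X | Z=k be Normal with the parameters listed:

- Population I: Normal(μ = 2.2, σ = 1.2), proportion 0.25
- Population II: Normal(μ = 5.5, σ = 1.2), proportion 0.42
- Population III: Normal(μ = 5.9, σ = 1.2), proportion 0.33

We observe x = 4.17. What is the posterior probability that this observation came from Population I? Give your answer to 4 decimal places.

0.1589

The responsibility of component k is π_k f_k(x) divided by Σ_j π_j f_j(x).
Evaluate each component's likelihood at the observed value:
  p_I = 0.0863976
  p_II = 0.179881
  p_III = 0.117601
Unnormalised posteriors:
  π_I·p_I = 0.25 × 0.0863976 = 0.0215994
  π_II·p_II = 0.42 × 0.179881 = 0.0755499
  π_III·p_III = 0.33 × 0.117601 = 0.0388082
Marginal: 0.0215994 + 0.0755499 + 0.0388082 = 0.135957
Responsibility of Population I: 0.0215994 / 0.135957 ≈ 0.1589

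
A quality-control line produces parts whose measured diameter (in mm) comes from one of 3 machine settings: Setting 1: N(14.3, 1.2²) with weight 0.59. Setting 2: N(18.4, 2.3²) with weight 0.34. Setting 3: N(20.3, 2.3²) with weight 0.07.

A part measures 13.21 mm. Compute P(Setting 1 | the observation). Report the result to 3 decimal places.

The responsibility of component k is w_k f_k(x) divided by Σ_j w_j f_j(x).
Normal densities:
  f_1 = (1/(1.2·√(2π)))·exp(−(13.21−14.3)²/(2·1.2²)) = 0.332452·exp(-0.41253) = 0.220073
  f_2 = (1/(2.3·√(2π)))·exp(−(13.21−18.4)²/(2·2.3²)) = 0.173453·exp(-2.54595) = 0.0135985
  f_3 = (1/(2.3·√(2π)))·exp(−(13.21−20.3)²/(2·2.3²)) = 0.173453·exp(-4.75124) = 0.00149881
Unnormalised posteriors:
  w_1·f_1 = 0.59 × 0.220073 = 0.129843
  w_2·f_2 = 0.34 × 0.0135985 = 0.0046235
  w_3·f_3 = 0.07 × 0.00149881 = 0.000104916
Normaliser: 0.129843 + 0.0046235 + 0.000104916 = 0.134572
P(Setting 1 | the observation) = 0.129843 / 0.134572 ≈ 0.965

0.965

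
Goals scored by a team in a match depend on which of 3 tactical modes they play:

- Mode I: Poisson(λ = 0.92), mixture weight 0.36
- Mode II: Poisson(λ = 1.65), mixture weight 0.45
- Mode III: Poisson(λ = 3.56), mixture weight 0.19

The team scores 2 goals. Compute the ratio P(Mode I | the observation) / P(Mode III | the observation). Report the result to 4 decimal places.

Since P(k|x) ∝ P(Z=k) f_k(x), the posterior odds are P(Z=i) f_i(x) / (P(Z=j) f_j(x)).
Component likelihoods at x = 2 goals:
  p_I = e^(−0.92)·0.92^2/2! = 0.168653
  p_II = e^(−1.65)·1.65^2/2! = 0.261428
  p_III = e^(−3.56)·3.56^2/2! = 0.180211
Odds = (0.36/0.19) × (0.168653/0.180211) = 1.89474 × 0.935865 ≈ 1.7732

1.7732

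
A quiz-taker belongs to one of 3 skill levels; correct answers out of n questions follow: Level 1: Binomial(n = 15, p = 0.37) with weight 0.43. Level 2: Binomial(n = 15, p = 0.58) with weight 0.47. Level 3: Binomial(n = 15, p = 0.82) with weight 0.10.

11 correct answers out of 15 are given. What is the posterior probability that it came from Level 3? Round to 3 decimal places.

Posterior ∝ prior × likelihood, so P(k | x) ∝ π_k f_k(x); normalise over all components.
Binomial probabilities:
  f_1 = C(15,11)·0.37^11·0.63^4 = 1365·1.77918e-05·0.15753 = 0.00382573
  f_2 = C(15,11)·0.58^11·0.42^4 = 1365·0.00249866·0.031117 = 0.10613
  f_3 = C(15,11)·0.82^11·0.18^4 = 1365·0.112707·0.00104976 = 0.161501
Unnormalised posteriors:
  π_1·f_1 = 0.43 × 0.00382573 = 0.00164506
  π_2·f_2 = 0.47 × 0.10613 = 0.0498811
  π_3·f_3 = 0.10 × 0.161501 = 0.0161501
Evidence: 0.00164506 + 0.0498811 + 0.0161501 = 0.0676762
P(Level 3 | 11 correct answers out of 15) = 0.0161501 / 0.0676762 ≈ 0.239

0.239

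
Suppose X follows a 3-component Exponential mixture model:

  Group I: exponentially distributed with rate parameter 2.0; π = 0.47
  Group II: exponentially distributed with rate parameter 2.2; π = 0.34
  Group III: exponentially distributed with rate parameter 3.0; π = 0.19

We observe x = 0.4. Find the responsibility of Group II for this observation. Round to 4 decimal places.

0.3431

Posterior ∝ prior × likelihood, so P(k | x) ∝ w_k f_k(x); normalise over all components.
Component likelihoods at x = 0.4:
  p_I = 0.898658
  p_II = 0.912522
  p_III = 0.903583
Prior × likelihood for each component:
  w_I·p_I = 0.47 × 0.898658 = 0.422369
  w_II·p_II = 0.34 × 0.912522 = 0.310258
  w_III·p_III = 0.19 × 0.903583 = 0.171681
Normaliser: 0.422369 + 0.310258 + 0.171681 = 0.904308
P(Group II | the observation) ≈ 0.3431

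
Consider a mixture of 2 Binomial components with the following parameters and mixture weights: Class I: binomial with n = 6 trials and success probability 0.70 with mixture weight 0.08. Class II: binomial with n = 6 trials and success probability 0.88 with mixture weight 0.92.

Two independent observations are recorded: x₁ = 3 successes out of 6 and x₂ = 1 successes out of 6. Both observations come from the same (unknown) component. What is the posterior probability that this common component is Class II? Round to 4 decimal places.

0.0185

The responsibility of component k is w_k f_k(x) divided by Σ_j w_j f_j(x).
Since both observations come from the same component, the likelihood for component k is f_k(x₁)·f_k(x₂).
  p_I = [0.18522] × [0.010206] = 0.00189036
  p_II = [0.0235517] × [0.000131383] = 3.0943e-06
Weight by the priors:
  w_I·p_I = 0.08 × 0.00189036 = 0.000151228
  w_II·p_II = 0.92 × 3.0943e-06 = 2.84675e-06
Denominator: 0.000151228 + 2.84675e-06 = 0.000154075
So the posterior for Class II is 2.84675e-06 / 0.000154075 ≈ 0.0185.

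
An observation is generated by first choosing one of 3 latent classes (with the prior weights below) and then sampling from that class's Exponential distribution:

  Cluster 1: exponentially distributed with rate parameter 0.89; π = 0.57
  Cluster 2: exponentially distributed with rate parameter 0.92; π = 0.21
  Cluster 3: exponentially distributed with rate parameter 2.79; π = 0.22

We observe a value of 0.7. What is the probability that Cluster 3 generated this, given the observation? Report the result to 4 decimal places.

0.1890

Apply Bayes' rule: the posterior for each component is proportional to its prior times its likelihood at x.
Exponential densities:
  p_1 = 0.477336
  p_2 = 0.483172
  p_3 = 0.395756
Weight by the priors:
  π_1·p_1 = 0.57 × 0.477336 = 0.272082
  π_2·p_2 = 0.21 × 0.483172 = 0.101466
  π_3·p_3 = 0.22 × 0.395756 = 0.0870662
Marginal: 0.272082 + 0.101466 + 0.0870662 = 0.460614
P(Cluster 3 | x) = 0.0870662 / 0.460614 ≈ 0.1890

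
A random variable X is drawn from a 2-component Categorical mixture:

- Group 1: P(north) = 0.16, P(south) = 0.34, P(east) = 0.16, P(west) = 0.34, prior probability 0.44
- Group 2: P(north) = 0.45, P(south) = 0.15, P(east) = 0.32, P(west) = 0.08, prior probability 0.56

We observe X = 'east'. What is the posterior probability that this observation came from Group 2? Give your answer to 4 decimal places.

P(component k | x) = π_k·f_k(x) / marginal(x), where marginal(x) = Σ_j π_j·f_j(x).
Component likelihoods at x = 'east':
  L_1 = 0.16
  L_2 = 0.32
Unnormalised posteriors:
  π_1·L_1 = 0.44 × 0.16 = 0.0704
  π_2·L_2 = 0.56 × 0.32 = 0.1792
Denominator: 0.0704 + 0.1792 = 0.2496
P(Group 2 | the observation) ≈ 0.7179

0.7179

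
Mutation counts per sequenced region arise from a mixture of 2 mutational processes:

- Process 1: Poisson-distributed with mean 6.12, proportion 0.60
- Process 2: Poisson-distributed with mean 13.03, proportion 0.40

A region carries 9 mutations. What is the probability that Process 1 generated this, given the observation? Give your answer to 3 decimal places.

By Bayes' theorem, P(k | x) = P(Z=k) f_k(x) / Σ_j P(Z=j) f_j(x).
Component likelihoods at x = 9 mutations:
  p_1 = e^(−6.12)·6.12^9/9! = 0.0729655
  p_2 = e^(−13.03)·13.03^9/9! = 0.0654455
Unnormalised posteriors:
  P(Z=1)·p_1 = 0.60 × 0.0729655 = 0.0437793
  P(Z=2)·p_2 = 0.40 × 0.0654455 = 0.0261782
Denominator: 0.0437793 + 0.0261782 = 0.0699575
P(Process 1 | data) = 0.0437793 / 0.0699575 ≈ 0.626

0.626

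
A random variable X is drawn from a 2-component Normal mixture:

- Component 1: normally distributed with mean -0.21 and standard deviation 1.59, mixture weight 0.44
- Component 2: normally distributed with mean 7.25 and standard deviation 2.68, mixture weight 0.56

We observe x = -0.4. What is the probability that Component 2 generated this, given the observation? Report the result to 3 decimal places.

0.013

The responsibility of component k is w_k f_k(x) divided by Σ_j w_j f_j(x).
Component likelihoods at x = -0.4:
  L_1 = (1/(1.59·√(2π)))·exp(−(-0.4−-0.21)²/(2·1.59²)) = 0.250907·exp(-0.00714) = 0.249122
  L_2 = (1/(2.68·√(2π)))·exp(−(-0.4−7.25)²/(2·2.68²)) = 0.148859·exp(-4.07402) = 0.00253192
Prior × likelihood for each component:
  w_1·L_1 = 0.44 × 0.249122 = 0.109614
  w_2·L_2 = 0.56 × 0.00253192 = 0.00141788
Evidence: 0.109614 + 0.00141788 = 0.111032
Responsibility of Component 2: 0.00141788 / 0.111032 ≈ 0.013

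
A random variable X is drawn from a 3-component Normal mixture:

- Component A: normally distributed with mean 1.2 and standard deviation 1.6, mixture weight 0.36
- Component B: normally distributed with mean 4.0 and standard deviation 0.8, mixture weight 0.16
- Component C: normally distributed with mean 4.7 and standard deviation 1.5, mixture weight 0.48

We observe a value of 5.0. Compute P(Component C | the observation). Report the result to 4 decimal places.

Posterior ∝ prior × likelihood, so P(k | x) ∝ P(Z=k) f_k(x); normalise over all components.
Normal densities:
  p_A = (1/(1.6·√(2π)))·exp(−(5.0−1.2)²/(2·1.6²)) = 0.249339·exp(-2.82031) = 0.0148574
  p_B = (1/(0.8·√(2π)))·exp(−(5.0−4.0)²/(2·0.8²)) = 0.498678·exp(-0.78125) = 0.228311
  p_C = (1/(1.5·√(2π)))·exp(−(5.0−4.7)²/(2·1.5²)) = 0.265962·exp(-0.02000) = 0.260695
Multiply by the mixture weights:
  P(Z=A)·p_A = 0.36 × 0.0148574 = 0.00534868
  P(Z=B)·p_B = 0.16 × 0.228311 = 0.0365298
  P(Z=C)·p_C = 0.48 × 0.260695 = 0.125134
Marginal: 0.00534868 + 0.0365298 + 0.125134 = 0.167012
Responsibility of Component C: 0.125134 / 0.167012 ≈ 0.7492

0.7492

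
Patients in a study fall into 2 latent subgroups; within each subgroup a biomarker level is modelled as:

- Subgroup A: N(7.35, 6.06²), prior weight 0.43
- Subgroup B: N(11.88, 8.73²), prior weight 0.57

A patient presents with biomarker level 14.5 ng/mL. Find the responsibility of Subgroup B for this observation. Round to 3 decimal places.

Posterior ∝ prior × likelihood, so P(k | x) ∝ P(Z=k) f_k(x); normalise over all components.
Normal densities:
  f_A = (1/(6.06·√(2π)))·exp(−(14.5−7.35)²/(2·6.06²)) = 0.065832·exp(-0.69604) = 0.0328208
  f_B = (1/(8.73·√(2π)))·exp(−(14.5−11.88)²/(2·8.73²)) = 0.045698·exp(-0.04503) = 0.0436855
Prior × likelihood for each component:
  P(Z=A)·f_A = 0.43 × 0.0328208 = 0.0141129
  P(Z=B)·f_B = 0.57 × 0.0436855 = 0.0249008
Evidence: 0.0141129 + 0.0249008 = 0.0390137
So the posterior for Subgroup B is 0.0249008 / 0.0390137 ≈ 0.638.

0.638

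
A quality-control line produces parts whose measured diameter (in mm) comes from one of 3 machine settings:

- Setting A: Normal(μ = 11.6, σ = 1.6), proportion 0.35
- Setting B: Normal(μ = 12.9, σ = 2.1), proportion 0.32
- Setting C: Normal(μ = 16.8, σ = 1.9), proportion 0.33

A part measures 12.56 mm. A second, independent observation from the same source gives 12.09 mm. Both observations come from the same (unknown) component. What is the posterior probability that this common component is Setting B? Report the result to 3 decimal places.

Posterior ∝ prior × likelihood, so P(k | x) ∝ P(Z=k) f_k(x); normalise over all components.
Since both observations come from the same component, the likelihood for component k is f_k(x₁)·f_k(x₂).
  f_A = [0.208265] × [0.237916] = 0.0495497
  f_B = [0.187499] × [0.176354] = 0.0330661
  f_C = [0.0174091] × [0.00972182] = 0.000169248
Unnormalised posteriors:
  P(Z=A)·f_A = 0.35 × 0.0495497 = 0.0173424
  P(Z=B)·f_B = 0.32 × 0.0330661 = 0.0105812
  P(Z=C)·f_C = 0.33 × 0.000169248 = 5.58517e-05
Denominator: 0.0173424 + 0.0105812 + 5.58517e-05 = 0.0279794
P(Setting B | data) = 0.0105812 / 0.0279794 ≈ 0.378

0.378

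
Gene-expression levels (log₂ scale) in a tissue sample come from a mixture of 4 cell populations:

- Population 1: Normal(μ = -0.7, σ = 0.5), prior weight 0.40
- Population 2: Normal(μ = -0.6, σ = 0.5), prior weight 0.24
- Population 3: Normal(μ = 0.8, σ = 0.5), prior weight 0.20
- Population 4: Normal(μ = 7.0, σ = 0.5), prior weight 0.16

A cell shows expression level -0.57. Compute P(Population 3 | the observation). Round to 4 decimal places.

Apply Bayes' rule: the posterior for each component is proportional to its prior times its likelihood at x.
Evaluate each component's likelihood at the observed value:
  f_1 = (1/(0.5·√(2π)))·exp(−(-0.57−-0.7)²/(2·0.5²)) = 0.797885·exp(-0.03380) = 0.771367
  f_2 = (1/(0.5·√(2π)))·exp(−(-0.57−-0.6)²/(2·0.5²)) = 0.797885·exp(-0.00180) = 0.79645
  f_3 = (1/(0.5·√(2π)))·exp(−(-0.57−0.8)²/(2·0.5²)) = 0.797885·exp(-3.75380) = 0.0186933
  f_4 = (1/(0.5·√(2π)))·exp(−(-0.57−7.0)²/(2·0.5²)) = 0.797885·exp(-114.60980) = 1.34133e-50
Prior × likelihood for each component:
  P(Z=1)·f_1 = 0.40 × 0.771367 = 0.308547
  P(Z=2)·f_2 = 0.24 × 0.79645 = 0.191148
  P(Z=3)·f_3 = 0.20 × 0.0186933 = 0.00373866
  P(Z=4)·f_4 = 0.16 × 1.34133e-50 = 2.14613e-51
Normaliser: 0.308547 + 0.191148 + 0.00373866 + 2.14613e-51 = 0.503433
P(Population 3 | the observation) = 0.00373866 / 0.503433 ≈ 0.0074

0.0074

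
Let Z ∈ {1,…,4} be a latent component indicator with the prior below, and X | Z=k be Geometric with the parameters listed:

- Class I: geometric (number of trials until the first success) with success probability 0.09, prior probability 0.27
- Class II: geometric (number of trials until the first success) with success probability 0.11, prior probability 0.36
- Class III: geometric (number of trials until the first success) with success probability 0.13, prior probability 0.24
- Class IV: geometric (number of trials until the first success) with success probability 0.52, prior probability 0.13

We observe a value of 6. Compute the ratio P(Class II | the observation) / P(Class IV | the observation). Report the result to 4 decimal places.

The posterior odds equal the prior odds times the likelihood ratio: (π_i/π_j)·(f_i(x)/f_j(x)).
Geometric probabilities:
  p_I = 0.09·(1−0.09)^5 = 0.09·0.624032 = 0.0561629
  p_II = 0.11·(1−0.11)^5 = 0.11·0.558406 = 0.0614247
  p_III = 0.13·(1−0.13)^5 = 0.13·0.498421 = 0.0647947
  p_IV = 0.52·(1−0.52)^5 = 0.52·0.0254804 = 0.0132498
0.0221129 / 0.00172247 ≈ 12.8379

12.8379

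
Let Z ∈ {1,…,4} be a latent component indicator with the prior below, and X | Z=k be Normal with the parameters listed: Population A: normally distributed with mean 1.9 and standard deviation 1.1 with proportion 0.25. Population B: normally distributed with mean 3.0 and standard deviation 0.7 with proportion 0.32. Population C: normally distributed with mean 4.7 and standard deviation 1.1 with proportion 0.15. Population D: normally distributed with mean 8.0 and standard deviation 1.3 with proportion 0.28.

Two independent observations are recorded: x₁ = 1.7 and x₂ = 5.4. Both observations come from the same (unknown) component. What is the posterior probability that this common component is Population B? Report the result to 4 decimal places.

Apply Bayes' rule: the posterior for each component is proportional to its prior times its likelihood at x.
Since both observations come from the same component, the likelihood for component k is f_k(x₁)·f_k(x₂).
  f_A = [0.356729] × [0.00229681] = 0.000819341
  f_B = [0.101596] × [0.0015967] = 0.000162218
  f_C = [0.00879777] × [0.296198] = 0.00260588
  f_D = [2.43904e-06] × [0.0415315] = 1.01297e-07
Multiply by the mixture weights:
  w_A·f_A = 0.25 × 0.000819341 = 0.000204835
  w_B·f_B = 0.32 × 0.000162218 = 5.19098e-05
  w_C·f_C = 0.15 × 0.00260588 = 0.000390882
  w_D·f_D = 0.28 × 1.01297e-07 = 2.83632e-08
Sum: 0.000204835 + 5.19098e-05 + 0.000390882 + 2.83632e-08 = 0.000647655
Responsibility of Population B: 5.19098e-05 / 0.000647655 ≈ 0.0802

0.0802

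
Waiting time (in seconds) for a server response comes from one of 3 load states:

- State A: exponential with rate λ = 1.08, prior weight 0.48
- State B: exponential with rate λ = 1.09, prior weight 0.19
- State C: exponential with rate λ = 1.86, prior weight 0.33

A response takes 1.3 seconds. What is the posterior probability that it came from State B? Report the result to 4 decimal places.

The responsibility of component k is P(Z=k) f_k(x) divided by Σ_j P(Z=j) f_j(x).
Exponential densities:
  f_A = 1.08·e^(−1.08·1.3) = 1.08·e^(−1.4040) = 0.265262
  f_B = 1.09·e^(−1.09·1.3) = 1.09·e^(−1.4170) = 0.26426
  f_C = 1.86·e^(−1.86·1.3) = 1.86·e^(−2.4180) = 0.165725
Unnormalised posteriors:
  P(Z=A)·f_A = 0.48 × 0.265262 = 0.127326
  P(Z=B)·f_B = 0.19 × 0.26426 = 0.0502094
  P(Z=C)·f_C = 0.33 × 0.165725 = 0.0546894
Evidence: 0.127326 + 0.0502094 + 0.0546894 = 0.232224
Responsibility of State B: 0.0502094 / 0.232224 ≈ 0.2162

0.2162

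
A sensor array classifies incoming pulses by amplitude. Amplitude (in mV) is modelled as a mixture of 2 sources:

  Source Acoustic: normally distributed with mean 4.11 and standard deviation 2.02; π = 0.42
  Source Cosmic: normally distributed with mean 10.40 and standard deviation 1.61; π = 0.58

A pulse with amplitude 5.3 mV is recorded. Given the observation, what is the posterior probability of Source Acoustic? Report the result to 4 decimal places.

0.9865

Posterior ∝ prior × likelihood, so P(k | x) ∝ π_k f_k(x); normalise over all components.
Evaluate each component's likelihood at the observed value:
  p_Acoustic = (1/(2.02·√(2π)))·exp(−(5.3−4.11)²/(2·2.02²)) = 0.197496·exp(-0.17352) = 0.166034
  p_Cosmic = (1/(1.61·√(2π)))·exp(−(5.3−10.40)²/(2·1.61²)) = 0.247790·exp(-5.01717) = 0.00164118
Multiply by the mixture weights:
  π_Acoustic·p_Acoustic = 0.42 × 0.166034 = 0.0697344
  π_Cosmic·p_Cosmic = 0.58 × 0.00164118 = 0.000951884
Marginal: 0.0697344 + 0.000951884 = 0.0706863
So the posterior for Source Acoustic is 0.0697344 / 0.0706863 ≈ 0.9865.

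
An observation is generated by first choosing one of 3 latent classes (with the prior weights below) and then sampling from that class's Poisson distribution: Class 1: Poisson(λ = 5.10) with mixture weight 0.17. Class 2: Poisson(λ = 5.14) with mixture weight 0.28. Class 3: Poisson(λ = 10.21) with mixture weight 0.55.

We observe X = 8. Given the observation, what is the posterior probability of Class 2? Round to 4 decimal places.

The responsibility of component k is π_k f_k(x) divided by Σ_j π_j f_j(x).
Evaluate each component's likelihood at the observed value:
  L_1 = 0.0692052
  L_2 = 0.07078
  L_3 = 0.10778
Weight by the priors:
  π_1·L_1 = 0.17 × 0.0692052 = 0.0117649
  π_2·L_2 = 0.28 × 0.07078 = 0.0198184
  π_3·L_3 = 0.55 × 0.10778 = 0.0592791
Sum: 0.0117649 + 0.0198184 + 0.0592791 = 0.0908624
So the posterior for Class 2 is 0.0198184 / 0.0908624 ≈ 0.2181.

0.2181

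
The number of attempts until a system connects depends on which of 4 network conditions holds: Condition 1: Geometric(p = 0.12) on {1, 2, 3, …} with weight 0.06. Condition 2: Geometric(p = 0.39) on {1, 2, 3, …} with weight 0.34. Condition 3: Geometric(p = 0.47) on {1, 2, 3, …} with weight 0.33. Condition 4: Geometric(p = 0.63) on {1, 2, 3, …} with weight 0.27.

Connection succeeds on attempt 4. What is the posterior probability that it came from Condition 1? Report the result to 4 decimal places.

0.0735

By Bayes' theorem, P(k | x) = π_k f_k(x) / Σ_j π_j f_j(x).
Geometric probabilities:
  L_1 = 0.0817766
  L_2 = 0.0885226
  L_3 = 0.0699722
  L_4 = 0.0319114
Multiply by the mixture weights:
  π_1·L_1 = 0.06 × 0.0817766 = 0.0049066
  π_2·L_2 = 0.34 × 0.0885226 = 0.0300977
  π_3·L_3 = 0.33 × 0.0699722 = 0.0230908
  π_4·L_4 = 0.27 × 0.0319114 = 0.00861608
Denominator: 0.0049066 + 0.0300977 + 0.0230908 + 0.00861608 = 0.0667112
P(Condition 1 | data) ≈ 0.0735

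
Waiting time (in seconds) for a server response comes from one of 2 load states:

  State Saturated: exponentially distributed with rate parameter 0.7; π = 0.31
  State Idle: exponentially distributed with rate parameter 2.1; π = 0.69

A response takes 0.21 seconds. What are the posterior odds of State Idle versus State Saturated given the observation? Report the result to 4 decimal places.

The posterior odds equal the prior odds times the likelihood ratio: (P(Z=i)/P(Z=j))·(f_i(x)/f_j(x)).
Exponential densities:
  f_Saturated = 0.604306
  f_Idle = 1.35112
Odds = (0.69/0.31) × (1.35112/0.604306) = 2.22581 × 2.23583 ≈ 4.9765

4.9765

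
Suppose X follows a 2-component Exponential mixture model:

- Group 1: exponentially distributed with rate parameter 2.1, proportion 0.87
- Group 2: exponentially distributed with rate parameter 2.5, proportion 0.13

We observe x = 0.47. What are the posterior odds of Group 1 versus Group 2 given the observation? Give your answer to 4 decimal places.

Since P(k|x) ∝ π_k f_k(x), the posterior odds are π_i f_i(x) / (π_j f_j(x)).
Evaluate each component's likelihood at the observed value:
  f_1 = 0.782655
  f_2 = 0.772047
0.68091 / 0.100366 ≈ 6.7843

6.7843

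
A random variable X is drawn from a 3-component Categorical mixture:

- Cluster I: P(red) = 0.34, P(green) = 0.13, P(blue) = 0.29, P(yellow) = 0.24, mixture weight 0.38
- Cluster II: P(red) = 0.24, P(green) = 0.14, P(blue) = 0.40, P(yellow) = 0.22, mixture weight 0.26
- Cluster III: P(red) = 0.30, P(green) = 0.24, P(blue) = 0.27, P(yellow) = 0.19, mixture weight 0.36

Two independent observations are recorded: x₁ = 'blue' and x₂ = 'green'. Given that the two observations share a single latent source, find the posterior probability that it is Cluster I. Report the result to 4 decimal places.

0.2744

Posterior ∝ prior × likelihood, so P(k | x) ∝ π_k f_k(x); normalise over all components.
Since both observations come from the same component, the likelihood for component k is f_k(x₁)·f_k(x₂).
  p_I = [P(blue | comp) = 0.29] × [0.13] = 0.0377
  p_II = [P(blue | comp) = 0.40] × [0.14] = 0.056
  p_III = [P(blue | comp) = 0.27] × [0.24] = 0.0648
Prior × likelihood for each component:
  π_I·p_I = 0.38 × 0.0377 = 0.014326
  π_II·p_II = 0.26 × 0.056 = 0.01456
  π_III·p_III = 0.36 × 0.0648 = 0.023328
Marginal: 0.014326 + 0.01456 + 0.023328 = 0.052214
P(Cluster I | x₁,x₂) = 0.014326 / 0.052214 ≈ 0.2744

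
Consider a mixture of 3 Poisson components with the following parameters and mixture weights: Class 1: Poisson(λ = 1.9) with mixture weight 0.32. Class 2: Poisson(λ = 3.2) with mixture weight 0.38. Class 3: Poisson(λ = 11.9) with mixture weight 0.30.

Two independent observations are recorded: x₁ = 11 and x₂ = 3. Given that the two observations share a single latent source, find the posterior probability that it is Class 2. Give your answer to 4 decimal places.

Posterior ∝ prior × likelihood, so P(k | x) ∝ P(Z=k) f_k(x); normalise over all components.
Since both observations come from the same component, the likelihood for component k is f_k(x₁)·f_k(x₂).
  p_1 = [e^(−1.9)·1.9^11/11! = 4.3649e-06] × [0.170982] = 7.46319e-07
  p_2 = [e^(−3.2)·3.2^11/11! = 0.000367919] × [0.222616] = 8.19046e-05
  p_3 = [e^(−11.9)·11.9^11/11! = 0.115281] × [0.00190715] = 0.000219858
Multiply by the mixture weights:
  P(Z=1)·p_1 = 0.32 × 7.46319e-07 = 2.38822e-07
  P(Z=2)·p_2 = 0.38 × 8.19046e-05 = 3.11237e-05
  P(Z=3)·p_3 = 0.30 × 0.000219858 = 6.59573e-05
Marginal: 2.38822e-07 + 3.11237e-05 + 6.59573e-05 = 9.73199e-05
P(Class 2 | x₁, x₂) = 3.11237e-05 / 9.73199e-05 ≈ 0.3198

0.3198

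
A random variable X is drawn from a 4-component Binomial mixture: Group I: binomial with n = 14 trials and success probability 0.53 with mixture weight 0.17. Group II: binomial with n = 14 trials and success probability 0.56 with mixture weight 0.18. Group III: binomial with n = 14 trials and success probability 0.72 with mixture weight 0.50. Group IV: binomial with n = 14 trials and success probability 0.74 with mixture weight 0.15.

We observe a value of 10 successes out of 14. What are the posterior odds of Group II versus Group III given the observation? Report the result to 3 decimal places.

The posterior odds equal the prior odds times the likelihood ratio: (w_i/w_j)·(f_i(x)/f_j(x)).
Evaluate each component's likelihood at the observed value:
  L_I = C(14,10)·0.53^10·0.47^4 = 1001·0.00174887·0.0487968 = 0.0854248
  L_II = C(14,10)·0.56^10·0.44^4 = 1001·0.00303305·0.037481 = 0.113795
  L_III = C(14,10)·0.72^10·0.28^4 = 1001·0.0374391·0.00614656 = 0.230352
  L_IV = C(14,10)·0.74^10·0.26^4 = 1001·0.0492399·0.00456976 = 0.22524
Odds = (0.18/0.50) × (0.113795/0.230352) = 0.36 × 0.494008 ≈ 0.178

0.178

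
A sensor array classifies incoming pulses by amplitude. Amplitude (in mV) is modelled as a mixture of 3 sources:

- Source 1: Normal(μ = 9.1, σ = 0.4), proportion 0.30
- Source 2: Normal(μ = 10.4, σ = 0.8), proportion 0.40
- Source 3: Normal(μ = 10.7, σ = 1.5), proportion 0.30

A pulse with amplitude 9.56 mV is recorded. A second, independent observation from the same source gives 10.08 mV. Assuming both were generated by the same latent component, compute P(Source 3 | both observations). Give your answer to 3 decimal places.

The responsibility of component k is π_k f_k(x) divided by Σ_j π_j f_j(x).
Since both observations come from the same component, the likelihood for component k is f_k(x₁)·f_k(x₂).
  f_1 = [0.514841] × [0.0495934] = 0.0255327
  f_2 = [0.287353] × [0.460338] = 0.132279
  f_3 = [0.199248] × [0.244186] = 0.0486536
Prior × likelihood for each component:
  π_1·f_1 = 0.30 × 0.0255327 = 0.00765981
  π_2·f_2 = 0.40 × 0.132279 = 0.0529117
  π_3·f_3 = 0.30 × 0.0486536 = 0.0145961
Sum: 0.00765981 + 0.0529117 + 0.0145961 = 0.0751676
P(Source 3 | x₁,x₂) = 0.0145961 / 0.0751676 ≈ 0.194

0.194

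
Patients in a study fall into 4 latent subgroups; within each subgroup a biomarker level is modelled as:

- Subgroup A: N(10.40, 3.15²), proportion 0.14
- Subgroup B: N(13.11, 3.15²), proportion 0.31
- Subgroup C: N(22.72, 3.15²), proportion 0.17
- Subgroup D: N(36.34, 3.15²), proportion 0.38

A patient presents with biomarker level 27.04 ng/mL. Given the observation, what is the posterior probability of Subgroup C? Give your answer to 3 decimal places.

The responsibility of component k is π_k f_k(x) divided by Σ_j π_j f_j(x).
Component likelihoods at x = 27.04 ng/mL:
  L_A = (1/(3.15·√(2π)))·exp(−(27.04−10.40)²/(2·3.15²)) = 0.126648·exp(-13.95261) = 1.10422e-07
  L_B = (1/(3.15·√(2π)))·exp(−(27.04−13.11)²/(2·3.15²)) = 0.126648·exp(-9.77802) = 7.17889e-06
  L_C = (1/(3.15·√(2π)))·exp(−(27.04−22.72)²/(2·3.15²)) = 0.126648·exp(-0.94041) = 0.0494522
  L_D = (1/(3.15·√(2π)))·exp(−(27.04−36.34)²/(2·3.15²)) = 0.126648·exp(-4.35828) = 0.00162115
Prior × likelihood for each component:
  π_A·L_A = 0.14 × 1.10422e-07 = 1.54591e-08
  π_B·L_B = 0.31 × 7.17889e-06 = 2.22546e-06
  π_C·L_C = 0.17 × 0.0494522 = 0.00840687
  π_D·L_D = 0.38 × 0.00162115 = 0.000616038
Denominator: 1.54591e-08 + 2.22546e-06 + 0.00840687 + 0.000616038 = 0.00902515
So the posterior for Subgroup C is 0.00840687 / 0.00902515 ≈ 0.931.

0.931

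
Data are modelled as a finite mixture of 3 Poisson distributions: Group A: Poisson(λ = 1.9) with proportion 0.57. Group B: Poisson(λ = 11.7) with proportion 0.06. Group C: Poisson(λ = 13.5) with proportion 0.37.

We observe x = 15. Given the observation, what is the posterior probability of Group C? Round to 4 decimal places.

Posterior ∝ prior × likelihood, so P(k | x) ∝ P(Z=k) f_k(x); normalise over all components.
Poisson probabilities:
  L_A = 1.73638e-09
  L_B = 0.066841
  L_C = 0.0945217
Prior × likelihood for each component:
  P(Z=A)·L_A = 0.57 × 1.73638e-09 = 9.89737e-10
  P(Z=B)·L_B = 0.06 × 0.066841 = 0.00401046
  P(Z=C)·L_C = 0.37 × 0.0945217 = 0.034973
Evidence: 9.89737e-10 + 0.00401046 + 0.034973 = 0.0389835
So the posterior for Group C is 0.034973 / 0.0389835 ≈ 0.8971.

0.8971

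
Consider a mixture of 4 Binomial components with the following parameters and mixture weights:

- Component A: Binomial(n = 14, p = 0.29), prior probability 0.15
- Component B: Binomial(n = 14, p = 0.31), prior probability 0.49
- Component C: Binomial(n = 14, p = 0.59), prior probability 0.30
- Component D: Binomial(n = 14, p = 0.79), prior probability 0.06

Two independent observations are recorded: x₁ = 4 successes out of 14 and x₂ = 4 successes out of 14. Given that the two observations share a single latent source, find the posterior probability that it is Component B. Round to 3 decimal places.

Posterior ∝ prior × likelihood, so P(k | x) ∝ π_k f_k(x); normalise over all components.
Since both observations come from the same component, the likelihood for component k is f_k(x₁)·f_k(x₂).
  p_A = [0.230467] × [0.230467] = 0.0531152
  p_B = [0.226137] × [0.226137] = 0.051138
  p_C = [0.016281] × [0.016281] = 0.00026507
  p_D = [6.50332e-05] × [6.50332e-05] = 4.22932e-09
Multiply by the mixture weights:
  π_A·p_A = 0.15 × 0.0531152 = 0.00796729
  π_B·p_B = 0.49 × 0.051138 = 0.0250576
  π_C·p_C = 0.30 × 0.00026507 = 7.95211e-05
  π_D·p_D = 0.06 × 4.22932e-09 = 2.53759e-10
Denominator: 0.00796729 + 0.0250576 + 7.95211e-05 + 2.53759e-10 = 0.0331044
Responsibility of Component B: 0.0250576 / 0.0331044 ≈ 0.757

0.757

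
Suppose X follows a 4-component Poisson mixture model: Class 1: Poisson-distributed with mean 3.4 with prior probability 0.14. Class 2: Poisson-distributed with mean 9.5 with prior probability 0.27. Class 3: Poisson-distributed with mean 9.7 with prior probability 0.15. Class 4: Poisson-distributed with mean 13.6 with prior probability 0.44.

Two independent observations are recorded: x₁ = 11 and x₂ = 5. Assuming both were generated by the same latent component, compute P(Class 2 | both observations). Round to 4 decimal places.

0.6001

Apply Bayes' rule: the posterior for each component is proportional to its prior times its likelihood at x.
Since both observations come from the same component, the likelihood for component k is f_k(x₁)·f_k(x₂).
  p_1 = [e^(−3.4)·3.4^11/11! = 0.000586828] × [0.126361] = 7.41521e-05
  p_2 = [e^(−9.5)·9.5^11/11! = 0.106661] × [0.0482658] = 0.00514808
  p_3 = [e^(−9.7)·9.7^11/11! = 0.109819] × [0.0438552] = 0.00481613
  p_4 = [e^(−13.6)·13.6^11/11! = 0.0914887] × [0.00480959] = 0.000440023
Multiply by the mixture weights:
  π_1·p_1 = 0.14 × 7.41521e-05 = 1.03813e-05
  π_2·p_2 = 0.27 × 0.00514808 = 0.00138998
  π_3·p_3 = 0.15 × 0.00481613 = 0.000722419
  π_4·p_4 = 0.44 × 0.000440023 = 0.00019361
Sum: 1.03813e-05 + 0.00138998 + 0.000722419 + 0.00019361 = 0.00231639
Responsibility of Class 2: 0.00138998 / 0.00231639 ≈ 0.6001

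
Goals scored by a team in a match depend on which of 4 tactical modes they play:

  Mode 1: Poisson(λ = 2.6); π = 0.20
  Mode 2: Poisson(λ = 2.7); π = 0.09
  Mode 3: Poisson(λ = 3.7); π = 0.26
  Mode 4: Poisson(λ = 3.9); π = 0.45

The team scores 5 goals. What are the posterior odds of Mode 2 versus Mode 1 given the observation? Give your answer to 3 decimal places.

0.492

Posterior odds = (π_i f_i(x)) / (π_j f_j(x)); the normalising sum cancels.
Component likelihoods at x = 5 goals:
  p_1 = 0.0735394
  p_2 = 0.0803605
  p_3 = 0.142869
  p_4 = 0.152193
0.00723244 / 0.0147079 ≈ 0.492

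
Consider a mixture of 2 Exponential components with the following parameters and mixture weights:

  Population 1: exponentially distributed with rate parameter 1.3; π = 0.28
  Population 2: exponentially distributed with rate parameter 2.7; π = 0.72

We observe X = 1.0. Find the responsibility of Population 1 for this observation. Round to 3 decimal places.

0.432

By Bayes' theorem, P(k | x) = π_k f_k(x) / Σ_j π_j f_j(x).
Component likelihoods at x = 1.0:
  L_1 = 1.3·e^(−1.3·1.0) = 1.3·e^(−1.3000) = 0.354291
  L_2 = 2.7·e^(−2.7·1.0) = 2.7·e^(−2.7000) = 0.181455
Unnormalised posteriors:
  π_1·L_1 = 0.28 × 0.354291 = 0.0992016
  π_2·L_2 = 0.72 × 0.181455 = 0.130648
Sum: 0.0992016 + 0.130648 = 0.229849
P(Population 1 | 1.0) ≈ 0.432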